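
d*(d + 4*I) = d^2 + 4*I*d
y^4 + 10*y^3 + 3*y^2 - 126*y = y*(y - 3)*(y + 6)*(y + 7)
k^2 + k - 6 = (k - 2)*(k + 3)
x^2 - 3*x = x*(x - 3)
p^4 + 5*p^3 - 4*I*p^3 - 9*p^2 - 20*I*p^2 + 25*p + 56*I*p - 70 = (p - 2)*(p + 7)*(p - 5*I)*(p + I)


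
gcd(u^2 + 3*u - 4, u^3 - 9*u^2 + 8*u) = u - 1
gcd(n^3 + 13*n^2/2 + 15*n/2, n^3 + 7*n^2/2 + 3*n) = n^2 + 3*n/2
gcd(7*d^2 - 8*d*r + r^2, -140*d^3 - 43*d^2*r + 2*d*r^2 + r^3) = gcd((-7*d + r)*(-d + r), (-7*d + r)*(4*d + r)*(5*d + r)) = -7*d + r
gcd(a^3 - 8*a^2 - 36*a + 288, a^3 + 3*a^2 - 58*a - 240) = a^2 - 2*a - 48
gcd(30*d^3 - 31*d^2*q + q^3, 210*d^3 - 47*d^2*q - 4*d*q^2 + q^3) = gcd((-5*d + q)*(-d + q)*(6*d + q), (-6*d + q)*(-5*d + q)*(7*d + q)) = -5*d + q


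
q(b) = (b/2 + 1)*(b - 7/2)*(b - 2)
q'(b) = (b/2 + 1)*(b - 7/2) + (b/2 + 1)*(b - 2) + (b - 7/2)*(b - 2)/2 = 3*b^2/2 - 7*b/2 - 2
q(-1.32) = 5.44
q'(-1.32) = 5.23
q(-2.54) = -7.40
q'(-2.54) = 16.57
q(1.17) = 3.07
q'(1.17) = -4.04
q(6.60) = 61.32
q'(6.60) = 40.24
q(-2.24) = -2.92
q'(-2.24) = 13.37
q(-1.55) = 4.03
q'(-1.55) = 7.03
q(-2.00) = 0.00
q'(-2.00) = 11.00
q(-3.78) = -37.45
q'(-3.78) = 32.66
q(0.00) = 7.00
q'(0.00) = -2.00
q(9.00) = 211.75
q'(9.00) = 88.00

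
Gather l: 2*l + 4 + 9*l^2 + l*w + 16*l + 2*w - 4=9*l^2 + l*(w + 18) + 2*w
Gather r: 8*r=8*r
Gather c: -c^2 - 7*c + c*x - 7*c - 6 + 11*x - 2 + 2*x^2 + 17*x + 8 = -c^2 + c*(x - 14) + 2*x^2 + 28*x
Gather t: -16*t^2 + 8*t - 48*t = -16*t^2 - 40*t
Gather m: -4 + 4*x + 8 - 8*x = 4 - 4*x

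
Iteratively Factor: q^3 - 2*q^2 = (q)*(q^2 - 2*q) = q^2*(q - 2)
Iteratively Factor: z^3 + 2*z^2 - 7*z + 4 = (z - 1)*(z^2 + 3*z - 4) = (z - 1)^2*(z + 4)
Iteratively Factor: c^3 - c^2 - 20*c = (c - 5)*(c^2 + 4*c) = c*(c - 5)*(c + 4)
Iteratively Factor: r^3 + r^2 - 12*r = (r + 4)*(r^2 - 3*r) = (r - 3)*(r + 4)*(r)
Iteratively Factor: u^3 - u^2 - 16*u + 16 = (u + 4)*(u^2 - 5*u + 4) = (u - 4)*(u + 4)*(u - 1)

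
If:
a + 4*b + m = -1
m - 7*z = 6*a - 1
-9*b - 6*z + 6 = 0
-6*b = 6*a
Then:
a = -14/27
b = 14/27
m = -23/9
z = 2/9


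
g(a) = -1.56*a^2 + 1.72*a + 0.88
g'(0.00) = 1.72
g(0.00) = 0.88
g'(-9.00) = 29.80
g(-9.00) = -140.96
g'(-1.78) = 7.27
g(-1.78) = -7.12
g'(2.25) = -5.30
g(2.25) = -3.15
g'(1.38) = -2.59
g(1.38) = 0.28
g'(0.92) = -1.15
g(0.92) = 1.14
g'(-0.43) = 3.06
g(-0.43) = -0.15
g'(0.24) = 0.97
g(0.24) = 1.20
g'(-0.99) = 4.81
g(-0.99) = -2.35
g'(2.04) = -4.64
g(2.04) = -2.10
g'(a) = 1.72 - 3.12*a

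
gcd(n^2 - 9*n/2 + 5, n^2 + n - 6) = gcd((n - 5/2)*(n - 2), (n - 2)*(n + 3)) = n - 2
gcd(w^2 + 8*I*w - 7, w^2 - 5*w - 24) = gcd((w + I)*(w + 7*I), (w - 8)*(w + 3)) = 1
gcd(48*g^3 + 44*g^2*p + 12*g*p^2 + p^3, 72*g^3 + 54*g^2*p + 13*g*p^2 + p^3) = 24*g^2 + 10*g*p + p^2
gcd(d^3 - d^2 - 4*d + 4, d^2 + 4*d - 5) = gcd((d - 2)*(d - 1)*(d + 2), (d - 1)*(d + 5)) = d - 1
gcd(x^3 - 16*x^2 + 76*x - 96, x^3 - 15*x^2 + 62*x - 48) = x^2 - 14*x + 48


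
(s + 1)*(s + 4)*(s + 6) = s^3 + 11*s^2 + 34*s + 24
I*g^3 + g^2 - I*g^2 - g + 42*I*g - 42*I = (g - 7*I)*(g + 6*I)*(I*g - I)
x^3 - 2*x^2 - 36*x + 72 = (x - 6)*(x - 2)*(x + 6)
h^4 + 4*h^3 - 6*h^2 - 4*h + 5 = (h - 1)^2*(h + 1)*(h + 5)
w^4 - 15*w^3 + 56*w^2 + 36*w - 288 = (w - 8)*(w - 6)*(w - 3)*(w + 2)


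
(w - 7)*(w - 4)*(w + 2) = w^3 - 9*w^2 + 6*w + 56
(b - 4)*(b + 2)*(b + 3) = b^3 + b^2 - 14*b - 24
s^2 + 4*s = s*(s + 4)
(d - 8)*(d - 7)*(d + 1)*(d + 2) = d^4 - 12*d^3 + 13*d^2 + 138*d + 112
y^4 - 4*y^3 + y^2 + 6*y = y*(y - 3)*(y - 2)*(y + 1)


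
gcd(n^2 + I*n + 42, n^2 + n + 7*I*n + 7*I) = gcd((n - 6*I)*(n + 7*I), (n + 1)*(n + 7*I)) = n + 7*I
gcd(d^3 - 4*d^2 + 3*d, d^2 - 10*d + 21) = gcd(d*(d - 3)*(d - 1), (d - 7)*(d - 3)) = d - 3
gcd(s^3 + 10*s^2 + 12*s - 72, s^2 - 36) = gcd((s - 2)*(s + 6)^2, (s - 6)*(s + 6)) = s + 6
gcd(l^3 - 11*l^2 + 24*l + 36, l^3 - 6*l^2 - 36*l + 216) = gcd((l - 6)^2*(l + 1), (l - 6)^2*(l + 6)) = l^2 - 12*l + 36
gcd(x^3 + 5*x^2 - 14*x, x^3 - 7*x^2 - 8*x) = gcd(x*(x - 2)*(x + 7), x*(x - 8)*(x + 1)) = x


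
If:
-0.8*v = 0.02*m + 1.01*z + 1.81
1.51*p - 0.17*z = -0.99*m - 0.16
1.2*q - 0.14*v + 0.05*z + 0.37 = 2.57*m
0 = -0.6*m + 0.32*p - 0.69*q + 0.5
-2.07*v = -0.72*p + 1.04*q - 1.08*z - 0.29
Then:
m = 0.29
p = -0.43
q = 0.27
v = -0.77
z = -1.19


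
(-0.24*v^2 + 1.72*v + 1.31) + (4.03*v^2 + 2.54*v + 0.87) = 3.79*v^2 + 4.26*v + 2.18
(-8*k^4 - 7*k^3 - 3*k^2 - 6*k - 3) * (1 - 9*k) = 72*k^5 + 55*k^4 + 20*k^3 + 51*k^2 + 21*k - 3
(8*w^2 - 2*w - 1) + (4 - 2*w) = 8*w^2 - 4*w + 3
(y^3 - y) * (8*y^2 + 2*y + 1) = 8*y^5 + 2*y^4 - 7*y^3 - 2*y^2 - y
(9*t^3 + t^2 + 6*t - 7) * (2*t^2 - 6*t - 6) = 18*t^5 - 52*t^4 - 48*t^3 - 56*t^2 + 6*t + 42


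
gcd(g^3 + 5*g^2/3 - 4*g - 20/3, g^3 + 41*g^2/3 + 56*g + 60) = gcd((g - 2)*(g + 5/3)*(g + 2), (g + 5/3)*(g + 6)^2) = g + 5/3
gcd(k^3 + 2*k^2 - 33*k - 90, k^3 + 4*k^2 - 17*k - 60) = k^2 + 8*k + 15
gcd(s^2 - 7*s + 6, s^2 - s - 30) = s - 6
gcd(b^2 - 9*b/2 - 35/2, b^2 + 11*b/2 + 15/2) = b + 5/2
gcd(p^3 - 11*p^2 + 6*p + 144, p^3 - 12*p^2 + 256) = p - 8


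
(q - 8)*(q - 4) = q^2 - 12*q + 32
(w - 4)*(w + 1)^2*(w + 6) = w^4 + 4*w^3 - 19*w^2 - 46*w - 24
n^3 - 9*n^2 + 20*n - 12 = (n - 6)*(n - 2)*(n - 1)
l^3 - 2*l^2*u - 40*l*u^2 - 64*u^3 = (l - 8*u)*(l + 2*u)*(l + 4*u)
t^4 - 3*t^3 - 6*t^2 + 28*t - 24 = (t - 2)^3*(t + 3)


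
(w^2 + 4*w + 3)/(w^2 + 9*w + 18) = (w + 1)/(w + 6)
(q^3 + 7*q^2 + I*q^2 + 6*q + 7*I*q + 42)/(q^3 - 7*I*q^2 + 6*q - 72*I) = (q^2 + q*(7 - 2*I) - 14*I)/(q^2 - 10*I*q - 24)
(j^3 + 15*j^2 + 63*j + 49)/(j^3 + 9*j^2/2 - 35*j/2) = 2*(j^2 + 8*j + 7)/(j*(2*j - 5))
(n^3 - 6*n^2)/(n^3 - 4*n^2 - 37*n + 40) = n^2*(n - 6)/(n^3 - 4*n^2 - 37*n + 40)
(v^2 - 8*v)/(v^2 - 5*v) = (v - 8)/(v - 5)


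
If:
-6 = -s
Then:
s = 6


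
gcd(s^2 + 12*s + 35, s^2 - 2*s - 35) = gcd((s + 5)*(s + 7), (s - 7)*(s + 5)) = s + 5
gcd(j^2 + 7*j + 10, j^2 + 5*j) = j + 5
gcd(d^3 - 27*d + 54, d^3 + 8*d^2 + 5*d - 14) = 1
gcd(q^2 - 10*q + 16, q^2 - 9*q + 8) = q - 8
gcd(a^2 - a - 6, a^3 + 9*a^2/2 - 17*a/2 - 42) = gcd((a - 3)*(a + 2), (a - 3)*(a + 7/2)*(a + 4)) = a - 3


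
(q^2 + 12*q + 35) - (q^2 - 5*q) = 17*q + 35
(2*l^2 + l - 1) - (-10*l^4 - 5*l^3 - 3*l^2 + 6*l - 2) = 10*l^4 + 5*l^3 + 5*l^2 - 5*l + 1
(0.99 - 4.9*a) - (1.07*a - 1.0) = 1.99 - 5.97*a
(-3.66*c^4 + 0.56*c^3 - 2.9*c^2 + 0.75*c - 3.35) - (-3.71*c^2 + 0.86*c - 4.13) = -3.66*c^4 + 0.56*c^3 + 0.81*c^2 - 0.11*c + 0.78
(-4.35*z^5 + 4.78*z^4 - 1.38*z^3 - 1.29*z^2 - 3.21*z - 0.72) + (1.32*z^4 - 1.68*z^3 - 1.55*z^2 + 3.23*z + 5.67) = -4.35*z^5 + 6.1*z^4 - 3.06*z^3 - 2.84*z^2 + 0.02*z + 4.95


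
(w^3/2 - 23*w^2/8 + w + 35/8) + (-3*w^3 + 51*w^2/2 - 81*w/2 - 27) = -5*w^3/2 + 181*w^2/8 - 79*w/2 - 181/8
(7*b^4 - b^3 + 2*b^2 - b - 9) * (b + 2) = 7*b^5 + 13*b^4 + 3*b^2 - 11*b - 18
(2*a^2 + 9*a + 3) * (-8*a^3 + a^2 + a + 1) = -16*a^5 - 70*a^4 - 13*a^3 + 14*a^2 + 12*a + 3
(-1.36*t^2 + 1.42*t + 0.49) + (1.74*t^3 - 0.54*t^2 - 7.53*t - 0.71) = 1.74*t^3 - 1.9*t^2 - 6.11*t - 0.22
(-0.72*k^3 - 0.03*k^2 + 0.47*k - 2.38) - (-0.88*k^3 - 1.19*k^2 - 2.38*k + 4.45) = 0.16*k^3 + 1.16*k^2 + 2.85*k - 6.83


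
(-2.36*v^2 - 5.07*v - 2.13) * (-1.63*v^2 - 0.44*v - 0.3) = 3.8468*v^4 + 9.3025*v^3 + 6.4107*v^2 + 2.4582*v + 0.639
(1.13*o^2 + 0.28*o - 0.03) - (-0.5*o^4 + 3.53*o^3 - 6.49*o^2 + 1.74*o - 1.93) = 0.5*o^4 - 3.53*o^3 + 7.62*o^2 - 1.46*o + 1.9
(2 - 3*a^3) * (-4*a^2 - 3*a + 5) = 12*a^5 + 9*a^4 - 15*a^3 - 8*a^2 - 6*a + 10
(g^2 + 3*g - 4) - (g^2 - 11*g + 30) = 14*g - 34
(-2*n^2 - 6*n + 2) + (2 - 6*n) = -2*n^2 - 12*n + 4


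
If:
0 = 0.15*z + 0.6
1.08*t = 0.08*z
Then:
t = -0.30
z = -4.00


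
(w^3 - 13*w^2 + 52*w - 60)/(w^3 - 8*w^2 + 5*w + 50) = (w^2 - 8*w + 12)/(w^2 - 3*w - 10)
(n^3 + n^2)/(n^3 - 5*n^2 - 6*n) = n/(n - 6)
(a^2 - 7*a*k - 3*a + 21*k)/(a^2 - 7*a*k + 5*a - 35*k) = (a - 3)/(a + 5)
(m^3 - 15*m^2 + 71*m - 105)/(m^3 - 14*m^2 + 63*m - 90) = (m - 7)/(m - 6)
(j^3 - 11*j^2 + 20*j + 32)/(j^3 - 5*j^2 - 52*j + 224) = (j + 1)/(j + 7)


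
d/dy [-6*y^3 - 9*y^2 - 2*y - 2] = -18*y^2 - 18*y - 2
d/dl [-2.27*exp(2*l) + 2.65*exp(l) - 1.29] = (2.65 - 4.54*exp(l))*exp(l)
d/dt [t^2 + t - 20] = 2*t + 1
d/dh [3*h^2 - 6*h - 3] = 6*h - 6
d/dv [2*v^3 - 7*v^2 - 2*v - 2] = 6*v^2 - 14*v - 2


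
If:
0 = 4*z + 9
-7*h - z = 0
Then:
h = 9/28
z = -9/4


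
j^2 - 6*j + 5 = (j - 5)*(j - 1)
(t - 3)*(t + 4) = t^2 + t - 12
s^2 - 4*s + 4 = (s - 2)^2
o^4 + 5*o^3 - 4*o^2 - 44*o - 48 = (o - 3)*(o + 2)^2*(o + 4)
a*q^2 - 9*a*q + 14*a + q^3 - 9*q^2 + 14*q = (a + q)*(q - 7)*(q - 2)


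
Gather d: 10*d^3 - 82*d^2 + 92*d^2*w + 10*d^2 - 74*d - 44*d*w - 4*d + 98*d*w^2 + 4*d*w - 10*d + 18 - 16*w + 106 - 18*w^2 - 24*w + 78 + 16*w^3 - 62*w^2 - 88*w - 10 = 10*d^3 + d^2*(92*w - 72) + d*(98*w^2 - 40*w - 88) + 16*w^3 - 80*w^2 - 128*w + 192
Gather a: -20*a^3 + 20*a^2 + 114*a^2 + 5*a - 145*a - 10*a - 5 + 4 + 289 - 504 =-20*a^3 + 134*a^2 - 150*a - 216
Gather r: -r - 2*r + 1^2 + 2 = 3 - 3*r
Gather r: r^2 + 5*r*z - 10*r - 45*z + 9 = r^2 + r*(5*z - 10) - 45*z + 9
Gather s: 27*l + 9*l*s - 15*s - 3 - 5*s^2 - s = 27*l - 5*s^2 + s*(9*l - 16) - 3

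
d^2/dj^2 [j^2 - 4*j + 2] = 2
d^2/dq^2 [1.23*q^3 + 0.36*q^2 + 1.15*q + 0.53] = 7.38*q + 0.72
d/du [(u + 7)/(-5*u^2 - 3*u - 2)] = (-5*u^2 - 3*u + (u + 7)*(10*u + 3) - 2)/(5*u^2 + 3*u + 2)^2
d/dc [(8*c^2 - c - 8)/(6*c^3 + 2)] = (-24*c^4 + 6*c^3 + 72*c^2 + 16*c - 1)/(2*(9*c^6 + 6*c^3 + 1))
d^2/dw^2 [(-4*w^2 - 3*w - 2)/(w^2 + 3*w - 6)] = 6*(3*w^3 - 26*w^2 - 24*w - 76)/(w^6 + 9*w^5 + 9*w^4 - 81*w^3 - 54*w^2 + 324*w - 216)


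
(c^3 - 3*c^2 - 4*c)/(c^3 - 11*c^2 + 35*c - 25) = c*(c^2 - 3*c - 4)/(c^3 - 11*c^2 + 35*c - 25)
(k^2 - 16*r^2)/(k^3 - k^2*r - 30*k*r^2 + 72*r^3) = (-k - 4*r)/(-k^2 - 3*k*r + 18*r^2)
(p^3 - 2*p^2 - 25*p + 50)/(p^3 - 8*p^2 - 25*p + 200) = (p - 2)/(p - 8)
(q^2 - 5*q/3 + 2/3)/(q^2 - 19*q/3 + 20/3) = (3*q^2 - 5*q + 2)/(3*q^2 - 19*q + 20)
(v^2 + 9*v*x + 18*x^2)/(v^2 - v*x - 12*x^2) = (-v - 6*x)/(-v + 4*x)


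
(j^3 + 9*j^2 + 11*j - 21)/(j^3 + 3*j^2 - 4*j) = (j^2 + 10*j + 21)/(j*(j + 4))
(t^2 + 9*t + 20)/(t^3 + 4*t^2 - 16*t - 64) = (t + 5)/(t^2 - 16)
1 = 1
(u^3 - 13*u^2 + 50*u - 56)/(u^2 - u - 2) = (u^2 - 11*u + 28)/(u + 1)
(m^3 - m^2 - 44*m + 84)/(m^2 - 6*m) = m + 5 - 14/m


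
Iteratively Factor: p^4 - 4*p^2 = (p)*(p^3 - 4*p) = p*(p - 2)*(p^2 + 2*p) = p^2*(p - 2)*(p + 2)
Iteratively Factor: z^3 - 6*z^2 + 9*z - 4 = (z - 1)*(z^2 - 5*z + 4) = (z - 4)*(z - 1)*(z - 1)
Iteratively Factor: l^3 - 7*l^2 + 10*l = (l - 5)*(l^2 - 2*l) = (l - 5)*(l - 2)*(l)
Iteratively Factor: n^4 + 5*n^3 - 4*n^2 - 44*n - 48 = (n + 4)*(n^3 + n^2 - 8*n - 12) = (n + 2)*(n + 4)*(n^2 - n - 6) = (n + 2)^2*(n + 4)*(n - 3)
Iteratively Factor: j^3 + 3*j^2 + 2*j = (j + 2)*(j^2 + j) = j*(j + 2)*(j + 1)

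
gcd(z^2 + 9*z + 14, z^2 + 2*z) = z + 2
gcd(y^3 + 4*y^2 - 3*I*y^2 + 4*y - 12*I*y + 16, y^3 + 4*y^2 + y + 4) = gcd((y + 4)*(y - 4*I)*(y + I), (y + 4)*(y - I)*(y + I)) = y^2 + y*(4 + I) + 4*I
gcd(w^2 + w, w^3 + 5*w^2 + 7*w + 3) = w + 1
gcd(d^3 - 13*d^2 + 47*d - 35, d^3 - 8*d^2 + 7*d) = d^2 - 8*d + 7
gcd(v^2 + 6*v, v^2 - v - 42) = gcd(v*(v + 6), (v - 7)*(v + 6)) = v + 6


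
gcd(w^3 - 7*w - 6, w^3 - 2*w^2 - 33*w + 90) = w - 3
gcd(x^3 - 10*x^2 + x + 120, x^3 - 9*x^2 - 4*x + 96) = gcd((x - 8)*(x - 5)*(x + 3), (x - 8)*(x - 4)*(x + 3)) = x^2 - 5*x - 24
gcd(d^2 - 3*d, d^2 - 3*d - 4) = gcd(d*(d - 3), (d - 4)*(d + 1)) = 1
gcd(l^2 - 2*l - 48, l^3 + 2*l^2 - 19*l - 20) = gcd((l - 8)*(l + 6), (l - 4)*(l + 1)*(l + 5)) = 1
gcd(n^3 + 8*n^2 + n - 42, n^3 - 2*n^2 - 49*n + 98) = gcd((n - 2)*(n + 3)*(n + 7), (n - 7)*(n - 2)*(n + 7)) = n^2 + 5*n - 14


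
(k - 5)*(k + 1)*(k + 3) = k^3 - k^2 - 17*k - 15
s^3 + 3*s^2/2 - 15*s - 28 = (s - 4)*(s + 2)*(s + 7/2)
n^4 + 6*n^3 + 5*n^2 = n^2*(n + 1)*(n + 5)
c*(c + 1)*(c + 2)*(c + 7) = c^4 + 10*c^3 + 23*c^2 + 14*c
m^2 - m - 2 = (m - 2)*(m + 1)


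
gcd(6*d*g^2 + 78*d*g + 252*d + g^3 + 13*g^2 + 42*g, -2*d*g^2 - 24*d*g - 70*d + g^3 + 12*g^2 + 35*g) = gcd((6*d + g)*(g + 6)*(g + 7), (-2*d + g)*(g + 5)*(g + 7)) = g + 7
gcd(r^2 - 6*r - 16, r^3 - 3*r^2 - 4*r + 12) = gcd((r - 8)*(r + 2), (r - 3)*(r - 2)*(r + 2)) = r + 2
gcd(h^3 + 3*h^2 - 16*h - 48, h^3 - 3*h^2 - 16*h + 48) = h^2 - 16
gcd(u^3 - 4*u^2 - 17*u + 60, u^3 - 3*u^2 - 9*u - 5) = u - 5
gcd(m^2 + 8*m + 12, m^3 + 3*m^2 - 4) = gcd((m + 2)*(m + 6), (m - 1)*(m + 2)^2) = m + 2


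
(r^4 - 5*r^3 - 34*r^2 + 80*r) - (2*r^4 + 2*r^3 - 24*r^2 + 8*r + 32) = -r^4 - 7*r^3 - 10*r^2 + 72*r - 32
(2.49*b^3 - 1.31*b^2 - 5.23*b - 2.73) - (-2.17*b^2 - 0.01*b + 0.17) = 2.49*b^3 + 0.86*b^2 - 5.22*b - 2.9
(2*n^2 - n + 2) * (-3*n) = -6*n^3 + 3*n^2 - 6*n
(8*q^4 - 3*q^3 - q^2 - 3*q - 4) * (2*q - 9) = 16*q^5 - 78*q^4 + 25*q^3 + 3*q^2 + 19*q + 36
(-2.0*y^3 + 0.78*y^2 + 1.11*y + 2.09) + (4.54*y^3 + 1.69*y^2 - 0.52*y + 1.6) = 2.54*y^3 + 2.47*y^2 + 0.59*y + 3.69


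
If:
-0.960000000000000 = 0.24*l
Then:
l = -4.00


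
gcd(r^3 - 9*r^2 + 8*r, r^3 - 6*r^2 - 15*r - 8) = r - 8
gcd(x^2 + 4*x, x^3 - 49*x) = x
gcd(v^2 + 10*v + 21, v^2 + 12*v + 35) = v + 7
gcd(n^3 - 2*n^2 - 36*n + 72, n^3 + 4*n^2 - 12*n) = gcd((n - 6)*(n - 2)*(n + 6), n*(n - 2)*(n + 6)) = n^2 + 4*n - 12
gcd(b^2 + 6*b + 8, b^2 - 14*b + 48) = 1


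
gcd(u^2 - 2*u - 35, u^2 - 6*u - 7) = u - 7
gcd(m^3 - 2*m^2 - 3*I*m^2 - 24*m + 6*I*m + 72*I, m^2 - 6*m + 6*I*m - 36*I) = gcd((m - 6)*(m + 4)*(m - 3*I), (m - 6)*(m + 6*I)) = m - 6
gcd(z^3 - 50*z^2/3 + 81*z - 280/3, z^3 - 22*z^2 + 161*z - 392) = z^2 - 15*z + 56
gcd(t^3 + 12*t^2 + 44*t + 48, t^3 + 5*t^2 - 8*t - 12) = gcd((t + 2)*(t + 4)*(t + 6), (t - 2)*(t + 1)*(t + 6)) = t + 6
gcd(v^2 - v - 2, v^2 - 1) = v + 1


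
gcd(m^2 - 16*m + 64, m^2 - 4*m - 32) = m - 8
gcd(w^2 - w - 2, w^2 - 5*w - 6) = w + 1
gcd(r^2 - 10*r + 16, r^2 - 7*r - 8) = r - 8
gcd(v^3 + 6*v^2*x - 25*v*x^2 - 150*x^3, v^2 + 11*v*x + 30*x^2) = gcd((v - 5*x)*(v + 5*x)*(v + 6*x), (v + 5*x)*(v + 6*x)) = v^2 + 11*v*x + 30*x^2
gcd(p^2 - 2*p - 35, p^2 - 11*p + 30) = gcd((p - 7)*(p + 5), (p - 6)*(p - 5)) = 1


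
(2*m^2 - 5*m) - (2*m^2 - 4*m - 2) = 2 - m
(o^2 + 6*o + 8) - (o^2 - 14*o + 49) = 20*o - 41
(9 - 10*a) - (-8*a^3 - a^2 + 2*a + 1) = 8*a^3 + a^2 - 12*a + 8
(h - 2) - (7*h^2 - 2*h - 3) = -7*h^2 + 3*h + 1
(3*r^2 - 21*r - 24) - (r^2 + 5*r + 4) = 2*r^2 - 26*r - 28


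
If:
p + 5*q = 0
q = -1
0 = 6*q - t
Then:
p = 5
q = -1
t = -6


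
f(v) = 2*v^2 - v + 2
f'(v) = 4*v - 1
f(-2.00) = 12.00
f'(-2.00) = -9.00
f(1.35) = 4.30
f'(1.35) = 4.40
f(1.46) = 4.80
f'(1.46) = 4.84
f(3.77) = 26.66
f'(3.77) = 14.08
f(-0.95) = 4.76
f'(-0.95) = -4.80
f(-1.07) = 5.36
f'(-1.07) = -5.28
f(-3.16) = 25.13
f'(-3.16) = -13.64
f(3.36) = 21.22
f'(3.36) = 12.44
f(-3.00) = 23.00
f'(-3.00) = -13.00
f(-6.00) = 80.00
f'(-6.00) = -25.00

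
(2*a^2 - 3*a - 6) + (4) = 2*a^2 - 3*a - 2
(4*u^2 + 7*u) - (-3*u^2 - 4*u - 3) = 7*u^2 + 11*u + 3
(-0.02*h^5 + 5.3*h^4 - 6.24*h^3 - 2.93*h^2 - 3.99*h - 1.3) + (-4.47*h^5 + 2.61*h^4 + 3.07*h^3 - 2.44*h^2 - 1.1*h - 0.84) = -4.49*h^5 + 7.91*h^4 - 3.17*h^3 - 5.37*h^2 - 5.09*h - 2.14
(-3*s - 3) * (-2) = 6*s + 6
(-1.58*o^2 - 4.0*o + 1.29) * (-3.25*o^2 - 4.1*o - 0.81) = 5.135*o^4 + 19.478*o^3 + 13.4873*o^2 - 2.049*o - 1.0449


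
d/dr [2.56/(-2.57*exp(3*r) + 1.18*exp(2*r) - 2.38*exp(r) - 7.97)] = (19.7376*exp(2*r) - 6.0416*exp(r) + 6.0928)*exp(r)/(2.57*exp(3*r) - 1.18*exp(2*r) + 2.38*exp(r) + 7.97)^2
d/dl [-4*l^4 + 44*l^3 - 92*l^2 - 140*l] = -16*l^3 + 132*l^2 - 184*l - 140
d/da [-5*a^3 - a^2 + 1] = a*(-15*a - 2)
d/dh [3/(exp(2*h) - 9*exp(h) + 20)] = (27 - 6*exp(h))*exp(h)/(exp(2*h) - 9*exp(h) + 20)^2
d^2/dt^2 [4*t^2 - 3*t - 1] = 8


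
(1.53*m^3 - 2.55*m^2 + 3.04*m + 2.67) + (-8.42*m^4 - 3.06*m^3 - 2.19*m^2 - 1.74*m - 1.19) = -8.42*m^4 - 1.53*m^3 - 4.74*m^2 + 1.3*m + 1.48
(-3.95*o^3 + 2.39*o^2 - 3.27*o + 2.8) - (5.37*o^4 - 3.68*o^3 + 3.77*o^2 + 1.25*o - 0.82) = -5.37*o^4 - 0.27*o^3 - 1.38*o^2 - 4.52*o + 3.62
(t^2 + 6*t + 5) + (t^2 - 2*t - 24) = 2*t^2 + 4*t - 19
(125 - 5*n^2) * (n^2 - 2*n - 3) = -5*n^4 + 10*n^3 + 140*n^2 - 250*n - 375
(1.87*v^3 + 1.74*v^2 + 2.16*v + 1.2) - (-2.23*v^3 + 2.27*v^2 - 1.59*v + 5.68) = 4.1*v^3 - 0.53*v^2 + 3.75*v - 4.48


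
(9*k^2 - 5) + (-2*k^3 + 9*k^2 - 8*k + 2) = -2*k^3 + 18*k^2 - 8*k - 3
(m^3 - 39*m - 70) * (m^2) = m^5 - 39*m^3 - 70*m^2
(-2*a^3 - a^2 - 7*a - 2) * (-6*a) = 12*a^4 + 6*a^3 + 42*a^2 + 12*a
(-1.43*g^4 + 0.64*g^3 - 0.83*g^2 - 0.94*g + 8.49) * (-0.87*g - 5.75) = 1.2441*g^5 + 7.6657*g^4 - 2.9579*g^3 + 5.5903*g^2 - 1.9813*g - 48.8175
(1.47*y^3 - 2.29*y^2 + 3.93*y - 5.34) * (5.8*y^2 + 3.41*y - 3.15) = 8.526*y^5 - 8.2693*y^4 + 10.3546*y^3 - 10.3572*y^2 - 30.5889*y + 16.821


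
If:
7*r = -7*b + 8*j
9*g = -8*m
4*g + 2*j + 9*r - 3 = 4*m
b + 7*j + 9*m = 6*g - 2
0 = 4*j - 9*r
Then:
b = 5522/40871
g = 8844/40871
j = 15813/81742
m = -19899/81742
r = 3514/40871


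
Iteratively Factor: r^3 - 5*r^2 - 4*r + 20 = (r + 2)*(r^2 - 7*r + 10) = (r - 5)*(r + 2)*(r - 2)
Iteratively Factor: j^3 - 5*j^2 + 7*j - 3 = (j - 1)*(j^2 - 4*j + 3) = (j - 3)*(j - 1)*(j - 1)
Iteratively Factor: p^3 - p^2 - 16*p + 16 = (p - 1)*(p^2 - 16) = (p - 1)*(p + 4)*(p - 4)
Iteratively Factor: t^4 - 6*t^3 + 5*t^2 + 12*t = (t)*(t^3 - 6*t^2 + 5*t + 12) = t*(t - 3)*(t^2 - 3*t - 4) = t*(t - 3)*(t + 1)*(t - 4)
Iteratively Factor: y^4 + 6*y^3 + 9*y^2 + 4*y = (y + 4)*(y^3 + 2*y^2 + y) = (y + 1)*(y + 4)*(y^2 + y) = y*(y + 1)*(y + 4)*(y + 1)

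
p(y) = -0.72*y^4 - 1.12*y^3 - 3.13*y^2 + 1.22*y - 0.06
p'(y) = -2.88*y^3 - 3.36*y^2 - 6.26*y + 1.22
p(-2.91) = -54.15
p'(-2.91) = 61.95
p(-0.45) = -1.17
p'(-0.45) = 3.62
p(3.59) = -207.43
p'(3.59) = -197.81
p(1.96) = -28.75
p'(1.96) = -45.64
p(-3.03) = -62.02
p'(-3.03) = 69.46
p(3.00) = -113.13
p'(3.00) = -125.56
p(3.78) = -247.66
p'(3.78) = -226.00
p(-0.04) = -0.11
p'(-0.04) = 1.47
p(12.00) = -17301.42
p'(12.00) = -5534.38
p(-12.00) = -13459.98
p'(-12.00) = 4569.14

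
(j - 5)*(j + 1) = j^2 - 4*j - 5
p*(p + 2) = p^2 + 2*p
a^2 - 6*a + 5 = (a - 5)*(a - 1)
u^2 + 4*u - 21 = (u - 3)*(u + 7)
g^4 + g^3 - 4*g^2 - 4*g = g*(g - 2)*(g + 1)*(g + 2)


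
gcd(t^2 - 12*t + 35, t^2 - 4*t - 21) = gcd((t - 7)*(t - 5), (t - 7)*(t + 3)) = t - 7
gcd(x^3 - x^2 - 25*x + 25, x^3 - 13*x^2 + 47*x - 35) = x^2 - 6*x + 5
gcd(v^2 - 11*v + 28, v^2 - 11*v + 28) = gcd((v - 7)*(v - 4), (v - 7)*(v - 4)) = v^2 - 11*v + 28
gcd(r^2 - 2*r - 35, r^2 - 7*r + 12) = 1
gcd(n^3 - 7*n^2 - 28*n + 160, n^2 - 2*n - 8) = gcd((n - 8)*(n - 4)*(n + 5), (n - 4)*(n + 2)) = n - 4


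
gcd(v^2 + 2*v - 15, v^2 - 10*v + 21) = v - 3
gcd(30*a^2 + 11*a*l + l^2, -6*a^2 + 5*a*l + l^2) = 6*a + l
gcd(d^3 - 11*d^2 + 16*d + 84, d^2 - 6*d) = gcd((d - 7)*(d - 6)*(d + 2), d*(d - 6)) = d - 6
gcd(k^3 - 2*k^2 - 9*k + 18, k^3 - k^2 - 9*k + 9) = k^2 - 9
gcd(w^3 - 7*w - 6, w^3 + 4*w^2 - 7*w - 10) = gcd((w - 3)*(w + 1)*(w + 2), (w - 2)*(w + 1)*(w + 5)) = w + 1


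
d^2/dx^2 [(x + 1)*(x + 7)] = 2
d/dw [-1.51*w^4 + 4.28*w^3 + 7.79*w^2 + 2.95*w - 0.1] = -6.04*w^3 + 12.84*w^2 + 15.58*w + 2.95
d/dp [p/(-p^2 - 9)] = (p^2 - 9)/(p^2 + 9)^2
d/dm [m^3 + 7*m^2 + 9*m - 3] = 3*m^2 + 14*m + 9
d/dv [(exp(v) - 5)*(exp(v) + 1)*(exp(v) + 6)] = (3*exp(2*v) + 4*exp(v) - 29)*exp(v)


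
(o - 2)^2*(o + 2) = o^3 - 2*o^2 - 4*o + 8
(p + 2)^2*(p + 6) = p^3 + 10*p^2 + 28*p + 24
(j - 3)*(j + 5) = j^2 + 2*j - 15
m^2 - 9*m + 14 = (m - 7)*(m - 2)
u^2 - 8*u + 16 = (u - 4)^2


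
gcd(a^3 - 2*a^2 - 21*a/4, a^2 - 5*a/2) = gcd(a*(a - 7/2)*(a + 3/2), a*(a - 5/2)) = a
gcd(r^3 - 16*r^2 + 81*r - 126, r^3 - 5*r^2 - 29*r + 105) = r^2 - 10*r + 21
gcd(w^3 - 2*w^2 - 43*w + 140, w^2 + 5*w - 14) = w + 7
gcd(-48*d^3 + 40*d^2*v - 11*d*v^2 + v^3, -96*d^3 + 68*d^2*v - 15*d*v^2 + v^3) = 12*d^2 - 7*d*v + v^2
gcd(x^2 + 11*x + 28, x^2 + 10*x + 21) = x + 7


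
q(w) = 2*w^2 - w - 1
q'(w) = 4*w - 1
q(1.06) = 0.19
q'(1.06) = 3.24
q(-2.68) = 16.04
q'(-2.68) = -11.72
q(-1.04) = 2.20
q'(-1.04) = -5.16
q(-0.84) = 1.25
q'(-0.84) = -4.36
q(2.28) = 7.12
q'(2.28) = 8.12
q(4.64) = 37.42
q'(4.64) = 17.56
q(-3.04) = 20.52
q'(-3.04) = -13.16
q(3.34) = 17.97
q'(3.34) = 12.36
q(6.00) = 65.00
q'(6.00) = 23.00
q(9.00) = 152.00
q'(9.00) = 35.00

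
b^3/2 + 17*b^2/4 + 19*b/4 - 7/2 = (b/2 + 1)*(b - 1/2)*(b + 7)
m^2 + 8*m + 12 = (m + 2)*(m + 6)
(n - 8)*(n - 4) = n^2 - 12*n + 32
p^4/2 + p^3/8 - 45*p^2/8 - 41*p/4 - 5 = (p/2 + 1/2)*(p - 4)*(p + 5/4)*(p + 2)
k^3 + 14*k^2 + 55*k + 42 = (k + 1)*(k + 6)*(k + 7)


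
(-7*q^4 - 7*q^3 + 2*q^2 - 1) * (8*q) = -56*q^5 - 56*q^4 + 16*q^3 - 8*q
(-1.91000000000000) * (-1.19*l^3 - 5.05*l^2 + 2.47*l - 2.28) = 2.2729*l^3 + 9.6455*l^2 - 4.7177*l + 4.3548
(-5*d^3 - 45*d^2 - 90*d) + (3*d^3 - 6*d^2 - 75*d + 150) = -2*d^3 - 51*d^2 - 165*d + 150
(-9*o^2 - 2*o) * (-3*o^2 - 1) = 27*o^4 + 6*o^3 + 9*o^2 + 2*o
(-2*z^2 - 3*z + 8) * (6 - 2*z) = 4*z^3 - 6*z^2 - 34*z + 48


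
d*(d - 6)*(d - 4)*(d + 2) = d^4 - 8*d^3 + 4*d^2 + 48*d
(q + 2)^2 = q^2 + 4*q + 4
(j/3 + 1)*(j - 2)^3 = j^4/3 - j^3 - 2*j^2 + 28*j/3 - 8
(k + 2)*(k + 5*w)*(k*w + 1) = k^3*w + 5*k^2*w^2 + 2*k^2*w + k^2 + 10*k*w^2 + 5*k*w + 2*k + 10*w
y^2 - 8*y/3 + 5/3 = (y - 5/3)*(y - 1)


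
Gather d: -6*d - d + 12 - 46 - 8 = -7*d - 42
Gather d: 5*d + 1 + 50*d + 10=55*d + 11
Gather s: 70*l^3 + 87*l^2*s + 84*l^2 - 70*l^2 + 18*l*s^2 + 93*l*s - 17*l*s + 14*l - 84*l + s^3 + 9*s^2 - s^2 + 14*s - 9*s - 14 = 70*l^3 + 14*l^2 - 70*l + s^3 + s^2*(18*l + 8) + s*(87*l^2 + 76*l + 5) - 14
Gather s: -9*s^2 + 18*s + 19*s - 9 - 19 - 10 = -9*s^2 + 37*s - 38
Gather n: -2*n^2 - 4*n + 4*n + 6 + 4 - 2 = 8 - 2*n^2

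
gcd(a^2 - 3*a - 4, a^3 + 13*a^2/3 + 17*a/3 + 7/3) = a + 1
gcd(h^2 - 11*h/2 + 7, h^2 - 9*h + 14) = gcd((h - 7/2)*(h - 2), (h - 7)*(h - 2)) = h - 2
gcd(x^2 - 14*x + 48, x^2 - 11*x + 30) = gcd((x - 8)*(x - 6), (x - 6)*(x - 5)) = x - 6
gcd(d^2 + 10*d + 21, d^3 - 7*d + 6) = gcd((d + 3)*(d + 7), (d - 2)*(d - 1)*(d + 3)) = d + 3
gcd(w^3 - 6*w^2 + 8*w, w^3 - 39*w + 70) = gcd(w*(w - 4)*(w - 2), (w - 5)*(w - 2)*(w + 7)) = w - 2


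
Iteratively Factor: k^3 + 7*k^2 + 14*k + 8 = (k + 1)*(k^2 + 6*k + 8) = (k + 1)*(k + 4)*(k + 2)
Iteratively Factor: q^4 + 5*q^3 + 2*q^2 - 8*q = (q + 2)*(q^3 + 3*q^2 - 4*q) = (q + 2)*(q + 4)*(q^2 - q) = (q - 1)*(q + 2)*(q + 4)*(q)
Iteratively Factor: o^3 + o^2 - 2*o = (o)*(o^2 + o - 2) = o*(o - 1)*(o + 2)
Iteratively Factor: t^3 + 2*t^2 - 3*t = (t - 1)*(t^2 + 3*t) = t*(t - 1)*(t + 3)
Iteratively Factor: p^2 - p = (p - 1)*(p)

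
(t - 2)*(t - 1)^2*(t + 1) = t^4 - 3*t^3 + t^2 + 3*t - 2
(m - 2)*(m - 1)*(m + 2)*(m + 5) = m^4 + 4*m^3 - 9*m^2 - 16*m + 20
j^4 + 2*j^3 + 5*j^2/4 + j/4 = j*(j + 1/2)^2*(j + 1)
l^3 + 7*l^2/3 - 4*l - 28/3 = (l - 2)*(l + 2)*(l + 7/3)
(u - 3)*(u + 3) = u^2 - 9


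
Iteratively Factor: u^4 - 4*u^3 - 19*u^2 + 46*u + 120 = (u - 5)*(u^3 + u^2 - 14*u - 24) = (u - 5)*(u + 2)*(u^2 - u - 12) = (u - 5)*(u + 2)*(u + 3)*(u - 4)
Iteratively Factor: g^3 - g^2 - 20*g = (g + 4)*(g^2 - 5*g) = g*(g + 4)*(g - 5)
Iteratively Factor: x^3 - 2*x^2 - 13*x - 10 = (x + 1)*(x^2 - 3*x - 10) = (x - 5)*(x + 1)*(x + 2)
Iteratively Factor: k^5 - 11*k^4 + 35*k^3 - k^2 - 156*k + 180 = (k - 3)*(k^4 - 8*k^3 + 11*k^2 + 32*k - 60) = (k - 5)*(k - 3)*(k^3 - 3*k^2 - 4*k + 12) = (k - 5)*(k - 3)*(k - 2)*(k^2 - k - 6) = (k - 5)*(k - 3)^2*(k - 2)*(k + 2)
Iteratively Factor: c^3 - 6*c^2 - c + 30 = (c - 5)*(c^2 - c - 6) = (c - 5)*(c - 3)*(c + 2)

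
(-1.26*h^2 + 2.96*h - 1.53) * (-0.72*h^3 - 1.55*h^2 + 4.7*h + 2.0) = 0.9072*h^5 - 0.1782*h^4 - 9.4084*h^3 + 13.7635*h^2 - 1.271*h - 3.06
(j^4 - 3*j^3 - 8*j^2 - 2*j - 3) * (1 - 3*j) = -3*j^5 + 10*j^4 + 21*j^3 - 2*j^2 + 7*j - 3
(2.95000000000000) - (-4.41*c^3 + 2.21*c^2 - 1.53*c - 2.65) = 4.41*c^3 - 2.21*c^2 + 1.53*c + 5.6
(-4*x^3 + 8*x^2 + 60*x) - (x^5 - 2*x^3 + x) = -x^5 - 2*x^3 + 8*x^2 + 59*x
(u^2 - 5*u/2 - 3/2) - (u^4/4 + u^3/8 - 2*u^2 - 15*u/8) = -u^4/4 - u^3/8 + 3*u^2 - 5*u/8 - 3/2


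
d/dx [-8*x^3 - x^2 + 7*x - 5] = -24*x^2 - 2*x + 7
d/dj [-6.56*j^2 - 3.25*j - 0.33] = -13.12*j - 3.25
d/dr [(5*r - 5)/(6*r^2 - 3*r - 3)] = -10/(12*r^2 + 12*r + 3)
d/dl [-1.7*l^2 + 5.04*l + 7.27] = 5.04 - 3.4*l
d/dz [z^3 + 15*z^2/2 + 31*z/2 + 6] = 3*z^2 + 15*z + 31/2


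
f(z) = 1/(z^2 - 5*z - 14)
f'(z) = (5 - 2*z)/(z^2 - 5*z - 14)^2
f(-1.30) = -0.17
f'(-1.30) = 0.23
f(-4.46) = 0.04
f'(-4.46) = 0.02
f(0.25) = -0.07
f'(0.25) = 0.02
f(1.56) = -0.05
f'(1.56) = 0.01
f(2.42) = -0.05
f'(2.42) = 0.00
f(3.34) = -0.05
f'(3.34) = -0.00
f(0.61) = -0.06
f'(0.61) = 0.01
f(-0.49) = -0.09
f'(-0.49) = 0.05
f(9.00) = 0.05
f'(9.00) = -0.03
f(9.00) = 0.05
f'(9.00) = -0.03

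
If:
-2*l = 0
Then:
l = 0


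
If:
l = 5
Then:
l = 5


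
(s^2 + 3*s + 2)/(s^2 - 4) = (s + 1)/(s - 2)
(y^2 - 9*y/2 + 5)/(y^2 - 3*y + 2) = (y - 5/2)/(y - 1)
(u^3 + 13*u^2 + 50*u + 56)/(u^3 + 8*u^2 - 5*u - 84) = (u + 2)/(u - 3)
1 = 1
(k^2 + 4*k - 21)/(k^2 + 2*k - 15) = (k + 7)/(k + 5)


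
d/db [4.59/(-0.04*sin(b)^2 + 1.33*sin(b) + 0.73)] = (0.3672*sin(b) - 6.1047)*cos(b)/(-0.04*sin(b)^2 + 1.33*sin(b) + 0.73)^2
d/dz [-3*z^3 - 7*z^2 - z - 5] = -9*z^2 - 14*z - 1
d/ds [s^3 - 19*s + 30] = 3*s^2 - 19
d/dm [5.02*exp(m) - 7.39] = 5.02*exp(m)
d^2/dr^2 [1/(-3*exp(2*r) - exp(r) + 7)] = (-2*(6*exp(r) + 1)^2*exp(r) + (12*exp(r) + 1)*(3*exp(2*r) + exp(r) - 7))*exp(r)/(3*exp(2*r) + exp(r) - 7)^3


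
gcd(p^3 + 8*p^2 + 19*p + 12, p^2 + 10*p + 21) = p + 3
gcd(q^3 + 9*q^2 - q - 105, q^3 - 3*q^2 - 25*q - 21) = 1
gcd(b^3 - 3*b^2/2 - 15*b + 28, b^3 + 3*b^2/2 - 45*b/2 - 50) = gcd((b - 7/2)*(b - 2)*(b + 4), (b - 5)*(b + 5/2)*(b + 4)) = b + 4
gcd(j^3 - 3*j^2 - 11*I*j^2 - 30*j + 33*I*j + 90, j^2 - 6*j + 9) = j - 3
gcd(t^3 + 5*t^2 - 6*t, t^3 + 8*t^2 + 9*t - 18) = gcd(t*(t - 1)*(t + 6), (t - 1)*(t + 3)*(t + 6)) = t^2 + 5*t - 6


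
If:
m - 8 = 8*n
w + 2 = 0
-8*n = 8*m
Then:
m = 8/9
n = -8/9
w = -2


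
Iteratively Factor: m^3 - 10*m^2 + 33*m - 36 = (m - 3)*(m^2 - 7*m + 12) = (m - 3)^2*(m - 4)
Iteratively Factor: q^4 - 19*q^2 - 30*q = (q + 3)*(q^3 - 3*q^2 - 10*q) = q*(q + 3)*(q^2 - 3*q - 10) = q*(q + 2)*(q + 3)*(q - 5)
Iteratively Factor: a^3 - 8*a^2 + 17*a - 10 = (a - 1)*(a^2 - 7*a + 10) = (a - 5)*(a - 1)*(a - 2)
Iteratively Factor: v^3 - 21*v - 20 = (v + 4)*(v^2 - 4*v - 5) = (v - 5)*(v + 4)*(v + 1)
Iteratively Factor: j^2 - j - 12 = (j + 3)*(j - 4)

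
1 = 1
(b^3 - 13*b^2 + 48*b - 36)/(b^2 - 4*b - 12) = (b^2 - 7*b + 6)/(b + 2)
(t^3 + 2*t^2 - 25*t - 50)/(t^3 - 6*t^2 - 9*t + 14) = (t^2 - 25)/(t^2 - 8*t + 7)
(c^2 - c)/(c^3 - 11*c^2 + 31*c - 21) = c/(c^2 - 10*c + 21)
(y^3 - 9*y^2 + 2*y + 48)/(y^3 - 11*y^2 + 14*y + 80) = (y - 3)/(y - 5)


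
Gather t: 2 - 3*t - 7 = -3*t - 5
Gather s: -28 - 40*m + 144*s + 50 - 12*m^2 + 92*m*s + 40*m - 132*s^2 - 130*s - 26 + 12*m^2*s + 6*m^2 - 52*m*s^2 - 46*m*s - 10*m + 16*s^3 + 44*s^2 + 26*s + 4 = -6*m^2 - 10*m + 16*s^3 + s^2*(-52*m - 88) + s*(12*m^2 + 46*m + 40)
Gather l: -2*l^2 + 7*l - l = -2*l^2 + 6*l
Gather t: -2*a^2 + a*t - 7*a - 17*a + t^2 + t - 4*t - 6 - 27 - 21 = -2*a^2 - 24*a + t^2 + t*(a - 3) - 54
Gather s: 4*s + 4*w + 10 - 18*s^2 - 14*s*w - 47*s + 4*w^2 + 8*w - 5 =-18*s^2 + s*(-14*w - 43) + 4*w^2 + 12*w + 5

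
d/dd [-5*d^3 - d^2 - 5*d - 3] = -15*d^2 - 2*d - 5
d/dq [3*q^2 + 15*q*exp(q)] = 15*q*exp(q) + 6*q + 15*exp(q)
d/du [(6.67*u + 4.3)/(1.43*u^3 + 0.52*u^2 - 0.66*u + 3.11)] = (-19.0762*u^3 - 21.9154*u^2 - 4.472*u + 23.5817)/(2.0449*u^6 + 1.4872*u^5 - 1.6172*u^4 + 8.2082*u^3 + 3.67*u^2 - 4.1052*u + 9.6721)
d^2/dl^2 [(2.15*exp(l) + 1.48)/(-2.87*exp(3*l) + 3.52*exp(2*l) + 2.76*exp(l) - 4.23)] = (-70.83734*exp(6*l) - 44.555028*exp(5*l) + 69.7053920000001*exp(4*l) + 310.299059*exp(3*l) - 73.505196*exp(2*l) - 124.5213*exp(l) - 55.748439)*exp(l)/(23.639903*exp(9*l) - 86.981664*exp(8*l) + 38.479812*exp(7*l) + 228.207797*exp(6*l) - 293.403888*exp(5*l) - 124.247736*exp(4*l) + 379.605069*exp(3*l) - 92.2816800000001*exp(2*l) - 148.153212*exp(l) + 75.686967)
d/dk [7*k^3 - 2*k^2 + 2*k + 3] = 21*k^2 - 4*k + 2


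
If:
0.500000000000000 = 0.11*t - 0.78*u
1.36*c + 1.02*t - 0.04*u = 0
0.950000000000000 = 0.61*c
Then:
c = 1.56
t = -2.11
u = -0.94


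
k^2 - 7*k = k*(k - 7)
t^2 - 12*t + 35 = (t - 7)*(t - 5)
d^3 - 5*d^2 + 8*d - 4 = (d - 2)^2*(d - 1)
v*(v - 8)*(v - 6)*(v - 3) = v^4 - 17*v^3 + 90*v^2 - 144*v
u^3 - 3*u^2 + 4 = (u - 2)^2*(u + 1)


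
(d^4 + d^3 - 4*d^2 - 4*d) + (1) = d^4 + d^3 - 4*d^2 - 4*d + 1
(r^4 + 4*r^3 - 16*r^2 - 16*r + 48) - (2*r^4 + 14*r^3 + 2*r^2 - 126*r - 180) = -r^4 - 10*r^3 - 18*r^2 + 110*r + 228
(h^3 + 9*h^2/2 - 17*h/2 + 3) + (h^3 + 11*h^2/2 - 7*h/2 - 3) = 2*h^3 + 10*h^2 - 12*h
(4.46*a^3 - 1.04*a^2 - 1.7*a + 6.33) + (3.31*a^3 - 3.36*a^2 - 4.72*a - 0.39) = 7.77*a^3 - 4.4*a^2 - 6.42*a + 5.94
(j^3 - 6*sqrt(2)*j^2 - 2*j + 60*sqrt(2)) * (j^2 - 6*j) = j^5 - 6*sqrt(2)*j^4 - 6*j^4 - 2*j^3 + 36*sqrt(2)*j^3 + 12*j^2 + 60*sqrt(2)*j^2 - 360*sqrt(2)*j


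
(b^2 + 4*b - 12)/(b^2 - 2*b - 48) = (b - 2)/(b - 8)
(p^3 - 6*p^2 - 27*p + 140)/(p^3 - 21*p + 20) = (p - 7)/(p - 1)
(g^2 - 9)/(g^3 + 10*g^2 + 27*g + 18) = (g - 3)/(g^2 + 7*g + 6)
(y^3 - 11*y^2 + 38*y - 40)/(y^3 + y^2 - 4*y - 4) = (y^2 - 9*y + 20)/(y^2 + 3*y + 2)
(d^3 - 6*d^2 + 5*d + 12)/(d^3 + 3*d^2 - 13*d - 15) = (d - 4)/(d + 5)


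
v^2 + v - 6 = (v - 2)*(v + 3)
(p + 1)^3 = p^3 + 3*p^2 + 3*p + 1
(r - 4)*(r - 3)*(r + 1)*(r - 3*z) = r^4 - 3*r^3*z - 6*r^3 + 18*r^2*z + 5*r^2 - 15*r*z + 12*r - 36*z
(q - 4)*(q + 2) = q^2 - 2*q - 8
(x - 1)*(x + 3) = x^2 + 2*x - 3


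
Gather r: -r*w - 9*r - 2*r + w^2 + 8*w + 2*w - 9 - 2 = r*(-w - 11) + w^2 + 10*w - 11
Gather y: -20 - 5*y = -5*y - 20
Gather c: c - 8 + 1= c - 7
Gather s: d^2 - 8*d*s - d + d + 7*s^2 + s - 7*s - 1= d^2 + 7*s^2 + s*(-8*d - 6) - 1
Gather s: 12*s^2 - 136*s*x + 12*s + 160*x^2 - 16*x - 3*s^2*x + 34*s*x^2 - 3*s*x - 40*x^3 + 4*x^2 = s^2*(12 - 3*x) + s*(34*x^2 - 139*x + 12) - 40*x^3 + 164*x^2 - 16*x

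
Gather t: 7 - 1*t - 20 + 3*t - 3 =2*t - 16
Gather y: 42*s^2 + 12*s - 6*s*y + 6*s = 42*s^2 - 6*s*y + 18*s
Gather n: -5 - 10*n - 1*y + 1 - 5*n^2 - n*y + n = -5*n^2 + n*(-y - 9) - y - 4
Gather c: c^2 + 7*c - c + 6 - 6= c^2 + 6*c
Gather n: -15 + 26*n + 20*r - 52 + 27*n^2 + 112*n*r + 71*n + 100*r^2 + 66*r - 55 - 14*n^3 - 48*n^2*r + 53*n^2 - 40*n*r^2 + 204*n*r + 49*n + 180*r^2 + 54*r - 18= -14*n^3 + n^2*(80 - 48*r) + n*(-40*r^2 + 316*r + 146) + 280*r^2 + 140*r - 140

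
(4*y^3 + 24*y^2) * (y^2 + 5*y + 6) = 4*y^5 + 44*y^4 + 144*y^3 + 144*y^2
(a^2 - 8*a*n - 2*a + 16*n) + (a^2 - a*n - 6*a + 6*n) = 2*a^2 - 9*a*n - 8*a + 22*n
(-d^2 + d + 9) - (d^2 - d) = -2*d^2 + 2*d + 9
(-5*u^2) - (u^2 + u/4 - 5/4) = -6*u^2 - u/4 + 5/4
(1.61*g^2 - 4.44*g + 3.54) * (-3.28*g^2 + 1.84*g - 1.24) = -5.2808*g^4 + 17.5256*g^3 - 21.7772*g^2 + 12.0192*g - 4.3896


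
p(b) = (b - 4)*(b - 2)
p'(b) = 2*b - 6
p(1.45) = 1.40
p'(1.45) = -3.10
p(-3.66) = 43.36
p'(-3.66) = -13.32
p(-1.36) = 18.01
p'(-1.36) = -8.72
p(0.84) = 3.67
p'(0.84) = -4.32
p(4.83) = 2.35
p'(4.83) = 3.66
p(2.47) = -0.72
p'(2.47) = -1.06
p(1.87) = 0.28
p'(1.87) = -2.26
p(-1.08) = 15.65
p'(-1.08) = -8.16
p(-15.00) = 323.00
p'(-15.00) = -36.00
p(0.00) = 8.00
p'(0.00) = -6.00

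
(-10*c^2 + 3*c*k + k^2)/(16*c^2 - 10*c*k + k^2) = (-5*c - k)/(8*c - k)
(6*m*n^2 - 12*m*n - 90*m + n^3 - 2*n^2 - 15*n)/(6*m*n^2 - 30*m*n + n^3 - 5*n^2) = (n + 3)/n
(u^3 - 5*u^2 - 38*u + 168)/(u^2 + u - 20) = (u^2 - u - 42)/(u + 5)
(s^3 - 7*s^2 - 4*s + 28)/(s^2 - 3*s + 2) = (s^2 - 5*s - 14)/(s - 1)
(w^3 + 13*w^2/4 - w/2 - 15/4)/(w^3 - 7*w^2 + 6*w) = (4*w^2 + 17*w + 15)/(4*w*(w - 6))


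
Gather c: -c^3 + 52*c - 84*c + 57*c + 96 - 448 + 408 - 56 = -c^3 + 25*c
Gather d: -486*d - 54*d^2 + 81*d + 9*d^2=-45*d^2 - 405*d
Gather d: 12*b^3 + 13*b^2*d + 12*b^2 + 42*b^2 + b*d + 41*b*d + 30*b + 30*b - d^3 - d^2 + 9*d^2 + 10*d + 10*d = 12*b^3 + 54*b^2 + 60*b - d^3 + 8*d^2 + d*(13*b^2 + 42*b + 20)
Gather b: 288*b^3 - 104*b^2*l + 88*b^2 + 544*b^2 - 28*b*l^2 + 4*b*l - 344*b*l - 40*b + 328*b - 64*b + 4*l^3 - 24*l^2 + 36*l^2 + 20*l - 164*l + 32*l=288*b^3 + b^2*(632 - 104*l) + b*(-28*l^2 - 340*l + 224) + 4*l^3 + 12*l^2 - 112*l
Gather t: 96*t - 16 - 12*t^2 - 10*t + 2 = -12*t^2 + 86*t - 14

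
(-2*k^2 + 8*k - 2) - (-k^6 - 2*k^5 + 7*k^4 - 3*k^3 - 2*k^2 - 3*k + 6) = k^6 + 2*k^5 - 7*k^4 + 3*k^3 + 11*k - 8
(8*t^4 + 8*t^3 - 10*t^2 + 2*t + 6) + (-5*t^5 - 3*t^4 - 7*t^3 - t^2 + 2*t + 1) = -5*t^5 + 5*t^4 + t^3 - 11*t^2 + 4*t + 7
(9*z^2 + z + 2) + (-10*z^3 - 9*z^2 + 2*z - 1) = -10*z^3 + 3*z + 1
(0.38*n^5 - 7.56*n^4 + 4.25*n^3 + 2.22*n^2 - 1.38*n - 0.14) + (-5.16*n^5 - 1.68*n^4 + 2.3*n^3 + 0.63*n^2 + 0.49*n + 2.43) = -4.78*n^5 - 9.24*n^4 + 6.55*n^3 + 2.85*n^2 - 0.89*n + 2.29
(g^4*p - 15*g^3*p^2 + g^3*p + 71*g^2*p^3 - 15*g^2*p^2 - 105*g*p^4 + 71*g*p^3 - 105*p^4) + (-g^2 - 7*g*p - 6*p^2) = g^4*p - 15*g^3*p^2 + g^3*p + 71*g^2*p^3 - 15*g^2*p^2 - g^2 - 105*g*p^4 + 71*g*p^3 - 7*g*p - 105*p^4 - 6*p^2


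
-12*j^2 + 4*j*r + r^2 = (-2*j + r)*(6*j + r)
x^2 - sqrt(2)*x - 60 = (x - 6*sqrt(2))*(x + 5*sqrt(2))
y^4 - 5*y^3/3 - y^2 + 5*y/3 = y*(y - 5/3)*(y - 1)*(y + 1)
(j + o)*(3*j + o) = 3*j^2 + 4*j*o + o^2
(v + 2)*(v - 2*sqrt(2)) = v^2 - 2*sqrt(2)*v + 2*v - 4*sqrt(2)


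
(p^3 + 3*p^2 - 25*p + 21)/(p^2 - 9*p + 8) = (p^2 + 4*p - 21)/(p - 8)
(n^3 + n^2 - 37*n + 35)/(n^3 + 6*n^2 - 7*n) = (n - 5)/n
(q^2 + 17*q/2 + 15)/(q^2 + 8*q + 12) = (q + 5/2)/(q + 2)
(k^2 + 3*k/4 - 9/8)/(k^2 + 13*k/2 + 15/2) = (k - 3/4)/(k + 5)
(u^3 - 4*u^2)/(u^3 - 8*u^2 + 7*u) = u*(u - 4)/(u^2 - 8*u + 7)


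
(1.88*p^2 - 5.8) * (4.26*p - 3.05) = 8.0088*p^3 - 5.734*p^2 - 24.708*p + 17.69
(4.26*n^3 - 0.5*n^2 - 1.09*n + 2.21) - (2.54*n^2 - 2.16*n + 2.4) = 4.26*n^3 - 3.04*n^2 + 1.07*n - 0.19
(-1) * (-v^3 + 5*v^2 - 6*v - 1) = v^3 - 5*v^2 + 6*v + 1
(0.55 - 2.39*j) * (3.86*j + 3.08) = -9.2254*j^2 - 5.2382*j + 1.694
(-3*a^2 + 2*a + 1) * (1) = -3*a^2 + 2*a + 1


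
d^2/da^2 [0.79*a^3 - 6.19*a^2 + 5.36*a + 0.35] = 4.74*a - 12.38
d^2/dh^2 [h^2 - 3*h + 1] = 2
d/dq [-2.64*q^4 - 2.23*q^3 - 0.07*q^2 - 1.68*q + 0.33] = -10.56*q^3 - 6.69*q^2 - 0.14*q - 1.68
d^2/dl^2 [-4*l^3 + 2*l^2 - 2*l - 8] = 4 - 24*l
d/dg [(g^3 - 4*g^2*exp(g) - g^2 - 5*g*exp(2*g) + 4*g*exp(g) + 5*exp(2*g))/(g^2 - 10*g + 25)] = (-4*g^3*exp(g) + g^3 - 10*g^2*exp(2*g) + 24*g^2*exp(g) - 15*g^2 + 65*g*exp(2*g) + 16*g*exp(g) + 10*g - 35*exp(2*g) - 20*exp(g))/(g^3 - 15*g^2 + 75*g - 125)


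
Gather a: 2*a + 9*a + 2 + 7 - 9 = 11*a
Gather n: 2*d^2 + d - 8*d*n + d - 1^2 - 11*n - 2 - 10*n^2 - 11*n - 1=2*d^2 + 2*d - 10*n^2 + n*(-8*d - 22) - 4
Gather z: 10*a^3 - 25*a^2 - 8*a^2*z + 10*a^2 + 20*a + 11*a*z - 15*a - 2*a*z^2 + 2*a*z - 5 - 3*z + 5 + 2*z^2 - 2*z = 10*a^3 - 15*a^2 + 5*a + z^2*(2 - 2*a) + z*(-8*a^2 + 13*a - 5)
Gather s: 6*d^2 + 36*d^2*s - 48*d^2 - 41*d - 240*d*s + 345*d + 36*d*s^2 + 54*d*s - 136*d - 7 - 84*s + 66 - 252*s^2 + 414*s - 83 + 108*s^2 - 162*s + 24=-42*d^2 + 168*d + s^2*(36*d - 144) + s*(36*d^2 - 186*d + 168)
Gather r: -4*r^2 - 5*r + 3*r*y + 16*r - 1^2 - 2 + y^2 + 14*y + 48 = -4*r^2 + r*(3*y + 11) + y^2 + 14*y + 45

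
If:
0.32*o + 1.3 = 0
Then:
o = -4.06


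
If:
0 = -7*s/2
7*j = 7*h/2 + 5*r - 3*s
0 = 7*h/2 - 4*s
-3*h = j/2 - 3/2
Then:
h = 0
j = 3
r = 21/5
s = 0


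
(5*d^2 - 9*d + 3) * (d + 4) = 5*d^3 + 11*d^2 - 33*d + 12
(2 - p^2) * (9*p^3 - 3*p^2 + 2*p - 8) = -9*p^5 + 3*p^4 + 16*p^3 + 2*p^2 + 4*p - 16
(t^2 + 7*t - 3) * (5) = 5*t^2 + 35*t - 15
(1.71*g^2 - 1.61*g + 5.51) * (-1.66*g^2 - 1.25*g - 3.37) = -2.8386*g^4 + 0.5351*g^3 - 12.8968*g^2 - 1.4618*g - 18.5687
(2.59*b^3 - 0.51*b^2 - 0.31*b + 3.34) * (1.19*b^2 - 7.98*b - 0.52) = 3.0821*b^5 - 21.2751*b^4 + 2.3541*b^3 + 6.7136*b^2 - 26.492*b - 1.7368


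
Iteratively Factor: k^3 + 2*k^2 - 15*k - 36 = (k + 3)*(k^2 - k - 12) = (k + 3)^2*(k - 4)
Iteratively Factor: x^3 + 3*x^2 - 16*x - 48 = (x + 4)*(x^2 - x - 12) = (x - 4)*(x + 4)*(x + 3)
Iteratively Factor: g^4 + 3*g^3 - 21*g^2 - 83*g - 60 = (g - 5)*(g^3 + 8*g^2 + 19*g + 12) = (g - 5)*(g + 1)*(g^2 + 7*g + 12) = (g - 5)*(g + 1)*(g + 4)*(g + 3)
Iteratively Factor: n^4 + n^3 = (n + 1)*(n^3) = n*(n + 1)*(n^2) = n^2*(n + 1)*(n)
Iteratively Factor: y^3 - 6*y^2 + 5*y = (y)*(y^2 - 6*y + 5) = y*(y - 5)*(y - 1)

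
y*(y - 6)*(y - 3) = y^3 - 9*y^2 + 18*y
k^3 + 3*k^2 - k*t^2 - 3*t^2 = (k + 3)*(k - t)*(k + t)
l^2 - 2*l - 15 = (l - 5)*(l + 3)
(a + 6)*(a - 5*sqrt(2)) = a^2 - 5*sqrt(2)*a + 6*a - 30*sqrt(2)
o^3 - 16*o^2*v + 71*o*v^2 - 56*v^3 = (o - 8*v)*(o - 7*v)*(o - v)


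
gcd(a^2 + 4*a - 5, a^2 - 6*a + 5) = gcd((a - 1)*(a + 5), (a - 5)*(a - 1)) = a - 1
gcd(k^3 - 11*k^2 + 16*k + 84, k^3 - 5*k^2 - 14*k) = k^2 - 5*k - 14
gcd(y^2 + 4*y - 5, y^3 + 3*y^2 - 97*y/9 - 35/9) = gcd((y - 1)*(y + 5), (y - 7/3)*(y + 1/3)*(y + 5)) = y + 5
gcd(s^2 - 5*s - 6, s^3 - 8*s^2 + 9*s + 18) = s^2 - 5*s - 6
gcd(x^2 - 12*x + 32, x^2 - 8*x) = x - 8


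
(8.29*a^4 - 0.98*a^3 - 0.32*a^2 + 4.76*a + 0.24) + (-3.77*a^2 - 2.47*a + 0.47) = 8.29*a^4 - 0.98*a^3 - 4.09*a^2 + 2.29*a + 0.71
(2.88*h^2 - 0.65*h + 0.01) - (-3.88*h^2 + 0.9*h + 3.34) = 6.76*h^2 - 1.55*h - 3.33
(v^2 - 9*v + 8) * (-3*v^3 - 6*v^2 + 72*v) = -3*v^5 + 21*v^4 + 102*v^3 - 696*v^2 + 576*v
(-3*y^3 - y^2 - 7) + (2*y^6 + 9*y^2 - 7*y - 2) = 2*y^6 - 3*y^3 + 8*y^2 - 7*y - 9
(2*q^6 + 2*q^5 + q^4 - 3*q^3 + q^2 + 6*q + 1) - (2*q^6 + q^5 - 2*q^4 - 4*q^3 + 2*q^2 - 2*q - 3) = q^5 + 3*q^4 + q^3 - q^2 + 8*q + 4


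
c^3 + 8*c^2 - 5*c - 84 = (c - 3)*(c + 4)*(c + 7)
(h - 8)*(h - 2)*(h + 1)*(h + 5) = h^4 - 4*h^3 - 39*h^2 + 46*h + 80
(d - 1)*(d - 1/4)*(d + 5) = d^3 + 15*d^2/4 - 6*d + 5/4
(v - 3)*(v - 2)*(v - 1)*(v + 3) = v^4 - 3*v^3 - 7*v^2 + 27*v - 18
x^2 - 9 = (x - 3)*(x + 3)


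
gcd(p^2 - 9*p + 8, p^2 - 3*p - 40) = p - 8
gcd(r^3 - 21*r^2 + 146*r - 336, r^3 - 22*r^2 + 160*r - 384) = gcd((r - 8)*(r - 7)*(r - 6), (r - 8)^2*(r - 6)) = r^2 - 14*r + 48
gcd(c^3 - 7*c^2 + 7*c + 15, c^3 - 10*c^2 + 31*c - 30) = c^2 - 8*c + 15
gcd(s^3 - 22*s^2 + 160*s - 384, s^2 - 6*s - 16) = s - 8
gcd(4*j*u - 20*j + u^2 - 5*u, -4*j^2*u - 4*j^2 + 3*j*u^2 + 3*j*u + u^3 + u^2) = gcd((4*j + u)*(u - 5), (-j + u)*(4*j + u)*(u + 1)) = 4*j + u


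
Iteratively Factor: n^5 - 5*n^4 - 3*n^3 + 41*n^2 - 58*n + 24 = (n - 1)*(n^4 - 4*n^3 - 7*n^2 + 34*n - 24) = (n - 4)*(n - 1)*(n^3 - 7*n + 6) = (n - 4)*(n - 1)*(n + 3)*(n^2 - 3*n + 2) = (n - 4)*(n - 1)^2*(n + 3)*(n - 2)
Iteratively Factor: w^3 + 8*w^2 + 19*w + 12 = (w + 4)*(w^2 + 4*w + 3) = (w + 3)*(w + 4)*(w + 1)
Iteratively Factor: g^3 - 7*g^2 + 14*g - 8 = (g - 4)*(g^2 - 3*g + 2) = (g - 4)*(g - 1)*(g - 2)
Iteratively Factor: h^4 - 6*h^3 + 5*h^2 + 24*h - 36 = (h - 3)*(h^3 - 3*h^2 - 4*h + 12) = (h - 3)^2*(h^2 - 4) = (h - 3)^2*(h + 2)*(h - 2)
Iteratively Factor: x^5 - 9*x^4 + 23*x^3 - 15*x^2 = (x)*(x^4 - 9*x^3 + 23*x^2 - 15*x) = x*(x - 5)*(x^3 - 4*x^2 + 3*x) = x^2*(x - 5)*(x^2 - 4*x + 3) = x^2*(x - 5)*(x - 1)*(x - 3)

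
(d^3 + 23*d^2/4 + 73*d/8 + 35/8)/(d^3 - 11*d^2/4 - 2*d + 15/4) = (2*d^2 + 9*d + 7)/(2*(d^2 - 4*d + 3))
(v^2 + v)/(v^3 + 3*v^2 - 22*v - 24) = v/(v^2 + 2*v - 24)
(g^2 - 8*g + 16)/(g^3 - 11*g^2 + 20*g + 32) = (g - 4)/(g^2 - 7*g - 8)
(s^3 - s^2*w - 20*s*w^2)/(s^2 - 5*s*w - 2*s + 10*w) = s*(s + 4*w)/(s - 2)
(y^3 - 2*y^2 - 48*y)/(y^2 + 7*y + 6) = y*(y - 8)/(y + 1)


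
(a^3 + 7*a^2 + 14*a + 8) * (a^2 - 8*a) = a^5 - a^4 - 42*a^3 - 104*a^2 - 64*a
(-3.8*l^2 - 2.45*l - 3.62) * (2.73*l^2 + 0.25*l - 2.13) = -10.374*l^4 - 7.6385*l^3 - 2.4011*l^2 + 4.3135*l + 7.7106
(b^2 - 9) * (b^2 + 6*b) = b^4 + 6*b^3 - 9*b^2 - 54*b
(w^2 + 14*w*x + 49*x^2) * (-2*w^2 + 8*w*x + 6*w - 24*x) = -2*w^4 - 20*w^3*x + 6*w^3 + 14*w^2*x^2 + 60*w^2*x + 392*w*x^3 - 42*w*x^2 - 1176*x^3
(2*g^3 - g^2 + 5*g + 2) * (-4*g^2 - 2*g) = -8*g^5 - 18*g^3 - 18*g^2 - 4*g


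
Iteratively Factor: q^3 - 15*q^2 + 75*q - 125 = (q - 5)*(q^2 - 10*q + 25) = (q - 5)^2*(q - 5)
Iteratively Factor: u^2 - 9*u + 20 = (u - 5)*(u - 4)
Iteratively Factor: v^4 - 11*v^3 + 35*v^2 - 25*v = (v - 5)*(v^3 - 6*v^2 + 5*v) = (v - 5)^2*(v^2 - v) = (v - 5)^2*(v - 1)*(v)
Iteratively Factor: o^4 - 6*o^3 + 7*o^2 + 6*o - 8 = (o + 1)*(o^3 - 7*o^2 + 14*o - 8) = (o - 2)*(o + 1)*(o^2 - 5*o + 4) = (o - 2)*(o - 1)*(o + 1)*(o - 4)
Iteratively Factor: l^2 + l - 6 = (l + 3)*(l - 2)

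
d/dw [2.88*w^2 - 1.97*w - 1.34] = 5.76*w - 1.97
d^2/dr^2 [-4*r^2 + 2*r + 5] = -8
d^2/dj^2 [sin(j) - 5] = -sin(j)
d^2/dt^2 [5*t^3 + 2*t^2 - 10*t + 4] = 30*t + 4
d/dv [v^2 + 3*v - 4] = 2*v + 3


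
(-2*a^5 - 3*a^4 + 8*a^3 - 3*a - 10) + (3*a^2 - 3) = -2*a^5 - 3*a^4 + 8*a^3 + 3*a^2 - 3*a - 13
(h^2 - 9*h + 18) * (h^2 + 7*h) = h^4 - 2*h^3 - 45*h^2 + 126*h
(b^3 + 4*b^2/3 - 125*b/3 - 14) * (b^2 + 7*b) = b^5 + 25*b^4/3 - 97*b^3/3 - 917*b^2/3 - 98*b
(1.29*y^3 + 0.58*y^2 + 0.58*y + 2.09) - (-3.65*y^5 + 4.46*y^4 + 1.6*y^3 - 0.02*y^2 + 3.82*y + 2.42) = 3.65*y^5 - 4.46*y^4 - 0.31*y^3 + 0.6*y^2 - 3.24*y - 0.33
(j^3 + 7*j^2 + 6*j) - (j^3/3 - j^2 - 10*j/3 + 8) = 2*j^3/3 + 8*j^2 + 28*j/3 - 8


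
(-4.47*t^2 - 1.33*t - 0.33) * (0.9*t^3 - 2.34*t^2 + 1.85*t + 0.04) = -4.023*t^5 + 9.2628*t^4 - 5.4543*t^3 - 1.8671*t^2 - 0.6637*t - 0.0132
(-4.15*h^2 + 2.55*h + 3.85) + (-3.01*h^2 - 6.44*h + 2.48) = -7.16*h^2 - 3.89*h + 6.33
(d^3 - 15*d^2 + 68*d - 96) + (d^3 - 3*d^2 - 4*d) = 2*d^3 - 18*d^2 + 64*d - 96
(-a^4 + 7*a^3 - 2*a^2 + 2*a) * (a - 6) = -a^5 + 13*a^4 - 44*a^3 + 14*a^2 - 12*a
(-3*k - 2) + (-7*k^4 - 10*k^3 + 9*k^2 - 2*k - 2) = -7*k^4 - 10*k^3 + 9*k^2 - 5*k - 4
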